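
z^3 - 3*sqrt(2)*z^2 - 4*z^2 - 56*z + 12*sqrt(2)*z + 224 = (z - 4)*(z - 7*sqrt(2))*(z + 4*sqrt(2))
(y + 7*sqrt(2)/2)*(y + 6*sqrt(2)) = y^2 + 19*sqrt(2)*y/2 + 42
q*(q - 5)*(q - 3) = q^3 - 8*q^2 + 15*q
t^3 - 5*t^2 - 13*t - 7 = (t - 7)*(t + 1)^2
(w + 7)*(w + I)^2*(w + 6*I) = w^4 + 7*w^3 + 8*I*w^3 - 13*w^2 + 56*I*w^2 - 91*w - 6*I*w - 42*I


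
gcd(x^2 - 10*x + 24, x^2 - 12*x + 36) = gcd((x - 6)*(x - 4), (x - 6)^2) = x - 6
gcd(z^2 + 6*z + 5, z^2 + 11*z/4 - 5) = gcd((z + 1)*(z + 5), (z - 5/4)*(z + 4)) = 1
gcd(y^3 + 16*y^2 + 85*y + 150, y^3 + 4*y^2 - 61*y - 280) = y + 5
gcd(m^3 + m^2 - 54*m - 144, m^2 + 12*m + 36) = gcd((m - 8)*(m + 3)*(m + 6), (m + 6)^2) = m + 6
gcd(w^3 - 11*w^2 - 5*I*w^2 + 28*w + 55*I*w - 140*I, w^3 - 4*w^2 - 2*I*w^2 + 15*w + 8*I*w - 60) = w^2 + w*(-4 - 5*I) + 20*I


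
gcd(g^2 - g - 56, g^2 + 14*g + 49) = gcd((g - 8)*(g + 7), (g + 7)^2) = g + 7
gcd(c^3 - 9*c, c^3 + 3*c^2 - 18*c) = c^2 - 3*c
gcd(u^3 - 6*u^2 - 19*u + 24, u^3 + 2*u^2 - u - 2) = u - 1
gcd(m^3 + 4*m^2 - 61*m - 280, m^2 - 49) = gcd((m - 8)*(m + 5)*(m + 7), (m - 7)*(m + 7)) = m + 7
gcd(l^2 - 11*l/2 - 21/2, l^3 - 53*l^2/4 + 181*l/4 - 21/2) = l - 7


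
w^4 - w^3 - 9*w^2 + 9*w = w*(w - 3)*(w - 1)*(w + 3)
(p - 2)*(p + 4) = p^2 + 2*p - 8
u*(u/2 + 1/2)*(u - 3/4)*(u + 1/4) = u^4/2 + u^3/4 - 11*u^2/32 - 3*u/32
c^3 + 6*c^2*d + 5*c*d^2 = c*(c + d)*(c + 5*d)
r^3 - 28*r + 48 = (r - 4)*(r - 2)*(r + 6)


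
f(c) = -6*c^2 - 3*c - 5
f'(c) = -12*c - 3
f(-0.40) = -4.76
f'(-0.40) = 1.80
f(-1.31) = -11.37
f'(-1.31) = 12.72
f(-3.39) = -63.78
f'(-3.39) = 37.68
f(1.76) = -28.87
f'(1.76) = -24.12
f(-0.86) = -6.86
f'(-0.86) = 7.32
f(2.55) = -51.66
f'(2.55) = -33.60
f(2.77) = -59.35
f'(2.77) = -36.24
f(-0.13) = -4.71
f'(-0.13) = -1.44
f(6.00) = -239.00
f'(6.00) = -75.00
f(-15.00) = -1310.00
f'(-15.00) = 177.00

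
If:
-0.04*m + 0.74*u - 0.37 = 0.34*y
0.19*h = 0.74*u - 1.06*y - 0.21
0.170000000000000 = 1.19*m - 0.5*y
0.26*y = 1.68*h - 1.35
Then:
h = 0.81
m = 0.15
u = 0.52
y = 0.02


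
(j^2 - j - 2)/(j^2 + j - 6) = (j + 1)/(j + 3)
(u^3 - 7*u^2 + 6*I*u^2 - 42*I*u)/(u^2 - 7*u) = u + 6*I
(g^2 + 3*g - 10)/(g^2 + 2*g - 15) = (g - 2)/(g - 3)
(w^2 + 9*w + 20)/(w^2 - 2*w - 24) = (w + 5)/(w - 6)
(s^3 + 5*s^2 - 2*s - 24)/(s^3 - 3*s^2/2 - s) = 2*(s^2 + 7*s + 12)/(s*(2*s + 1))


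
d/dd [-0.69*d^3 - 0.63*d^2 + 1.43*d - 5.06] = -2.07*d^2 - 1.26*d + 1.43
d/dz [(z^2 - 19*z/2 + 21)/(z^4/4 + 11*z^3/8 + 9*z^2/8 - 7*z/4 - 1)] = 4*(-8*z^5 + 92*z^4 + 82*z^3 - 1243*z^2 - 788*z + 740)/(4*z^8 + 44*z^7 + 157*z^6 + 142*z^5 - 259*z^4 - 428*z^3 + 52*z^2 + 224*z + 64)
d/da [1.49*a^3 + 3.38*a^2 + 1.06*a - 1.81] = 4.47*a^2 + 6.76*a + 1.06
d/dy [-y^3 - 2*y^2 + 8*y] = -3*y^2 - 4*y + 8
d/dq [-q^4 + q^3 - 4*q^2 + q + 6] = -4*q^3 + 3*q^2 - 8*q + 1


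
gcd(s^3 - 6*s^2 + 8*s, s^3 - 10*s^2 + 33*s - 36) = s - 4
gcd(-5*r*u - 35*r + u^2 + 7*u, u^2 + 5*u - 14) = u + 7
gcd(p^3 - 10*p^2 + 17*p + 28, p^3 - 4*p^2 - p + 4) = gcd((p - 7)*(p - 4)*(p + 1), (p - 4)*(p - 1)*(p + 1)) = p^2 - 3*p - 4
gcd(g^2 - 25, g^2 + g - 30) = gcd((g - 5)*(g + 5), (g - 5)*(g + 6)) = g - 5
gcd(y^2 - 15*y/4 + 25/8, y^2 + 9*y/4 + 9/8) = 1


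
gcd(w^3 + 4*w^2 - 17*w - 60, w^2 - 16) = w - 4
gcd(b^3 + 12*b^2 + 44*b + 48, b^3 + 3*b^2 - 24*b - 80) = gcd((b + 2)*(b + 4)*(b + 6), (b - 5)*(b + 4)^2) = b + 4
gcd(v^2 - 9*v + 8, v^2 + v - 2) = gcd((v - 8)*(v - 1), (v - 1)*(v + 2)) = v - 1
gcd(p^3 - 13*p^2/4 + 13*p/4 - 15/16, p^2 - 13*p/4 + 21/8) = p - 3/2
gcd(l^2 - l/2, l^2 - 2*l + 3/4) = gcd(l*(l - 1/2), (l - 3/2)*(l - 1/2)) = l - 1/2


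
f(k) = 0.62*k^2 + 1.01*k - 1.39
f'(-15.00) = -17.59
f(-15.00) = 122.96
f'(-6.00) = -6.43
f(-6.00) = 14.87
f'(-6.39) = -6.91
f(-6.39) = 17.47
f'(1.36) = 2.70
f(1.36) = 1.13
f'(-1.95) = -1.41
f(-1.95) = -1.00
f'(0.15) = 1.20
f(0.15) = -1.22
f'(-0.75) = 0.08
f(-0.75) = -1.80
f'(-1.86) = -1.30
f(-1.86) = -1.12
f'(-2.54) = -2.14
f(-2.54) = 0.04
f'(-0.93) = -0.14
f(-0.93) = -1.79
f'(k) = 1.24*k + 1.01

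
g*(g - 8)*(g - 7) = g^3 - 15*g^2 + 56*g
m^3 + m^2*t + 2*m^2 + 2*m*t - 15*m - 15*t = (m - 3)*(m + 5)*(m + t)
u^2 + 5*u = u*(u + 5)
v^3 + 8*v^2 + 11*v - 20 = (v - 1)*(v + 4)*(v + 5)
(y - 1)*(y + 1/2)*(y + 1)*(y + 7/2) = y^4 + 4*y^3 + 3*y^2/4 - 4*y - 7/4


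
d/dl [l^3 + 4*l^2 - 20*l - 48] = 3*l^2 + 8*l - 20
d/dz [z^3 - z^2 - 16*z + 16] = 3*z^2 - 2*z - 16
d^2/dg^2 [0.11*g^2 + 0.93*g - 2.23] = 0.220000000000000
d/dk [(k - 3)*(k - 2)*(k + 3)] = 3*k^2 - 4*k - 9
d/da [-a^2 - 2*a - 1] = -2*a - 2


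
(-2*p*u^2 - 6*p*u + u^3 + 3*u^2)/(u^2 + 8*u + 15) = u*(-2*p + u)/(u + 5)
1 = 1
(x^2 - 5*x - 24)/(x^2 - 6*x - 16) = (x + 3)/(x + 2)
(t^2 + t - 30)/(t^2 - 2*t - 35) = (-t^2 - t + 30)/(-t^2 + 2*t + 35)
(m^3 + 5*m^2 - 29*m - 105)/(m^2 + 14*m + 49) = (m^2 - 2*m - 15)/(m + 7)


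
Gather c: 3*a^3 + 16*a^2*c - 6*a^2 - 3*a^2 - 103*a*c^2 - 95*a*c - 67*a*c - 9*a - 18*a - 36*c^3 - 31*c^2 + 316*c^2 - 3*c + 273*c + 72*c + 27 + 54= 3*a^3 - 9*a^2 - 27*a - 36*c^3 + c^2*(285 - 103*a) + c*(16*a^2 - 162*a + 342) + 81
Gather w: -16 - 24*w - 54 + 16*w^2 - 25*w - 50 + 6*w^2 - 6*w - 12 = 22*w^2 - 55*w - 132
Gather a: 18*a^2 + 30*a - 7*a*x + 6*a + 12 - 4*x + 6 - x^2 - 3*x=18*a^2 + a*(36 - 7*x) - x^2 - 7*x + 18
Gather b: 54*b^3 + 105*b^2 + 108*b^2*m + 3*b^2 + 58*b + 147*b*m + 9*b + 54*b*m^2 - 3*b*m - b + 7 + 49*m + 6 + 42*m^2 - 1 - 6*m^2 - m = 54*b^3 + b^2*(108*m + 108) + b*(54*m^2 + 144*m + 66) + 36*m^2 + 48*m + 12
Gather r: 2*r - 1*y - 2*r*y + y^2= r*(2 - 2*y) + y^2 - y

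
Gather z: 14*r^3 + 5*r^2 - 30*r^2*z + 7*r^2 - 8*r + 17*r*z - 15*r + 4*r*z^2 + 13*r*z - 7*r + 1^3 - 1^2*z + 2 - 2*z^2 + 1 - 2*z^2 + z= 14*r^3 + 12*r^2 - 30*r + z^2*(4*r - 4) + z*(-30*r^2 + 30*r) + 4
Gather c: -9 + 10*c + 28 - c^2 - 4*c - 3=-c^2 + 6*c + 16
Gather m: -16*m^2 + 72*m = -16*m^2 + 72*m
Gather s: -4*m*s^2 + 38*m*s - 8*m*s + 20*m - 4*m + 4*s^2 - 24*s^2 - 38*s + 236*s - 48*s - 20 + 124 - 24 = 16*m + s^2*(-4*m - 20) + s*(30*m + 150) + 80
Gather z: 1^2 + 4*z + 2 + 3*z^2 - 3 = 3*z^2 + 4*z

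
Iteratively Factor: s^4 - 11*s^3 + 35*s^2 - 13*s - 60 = (s - 3)*(s^3 - 8*s^2 + 11*s + 20) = (s - 3)*(s + 1)*(s^2 - 9*s + 20) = (s - 5)*(s - 3)*(s + 1)*(s - 4)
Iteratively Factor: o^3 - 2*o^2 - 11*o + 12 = (o - 4)*(o^2 + 2*o - 3) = (o - 4)*(o - 1)*(o + 3)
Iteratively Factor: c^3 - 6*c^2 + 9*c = (c - 3)*(c^2 - 3*c) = (c - 3)^2*(c)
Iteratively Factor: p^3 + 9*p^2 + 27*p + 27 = (p + 3)*(p^2 + 6*p + 9) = (p + 3)^2*(p + 3)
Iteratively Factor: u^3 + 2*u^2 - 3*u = (u + 3)*(u^2 - u) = (u - 1)*(u + 3)*(u)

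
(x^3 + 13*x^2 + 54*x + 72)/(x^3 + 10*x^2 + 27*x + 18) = (x + 4)/(x + 1)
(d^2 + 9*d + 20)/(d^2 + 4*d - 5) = (d + 4)/(d - 1)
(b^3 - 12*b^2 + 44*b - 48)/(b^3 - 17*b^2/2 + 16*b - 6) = 2*(b - 4)/(2*b - 1)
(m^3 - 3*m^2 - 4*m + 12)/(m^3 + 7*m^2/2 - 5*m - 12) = 2*(m^2 - m - 6)/(2*m^2 + 11*m + 12)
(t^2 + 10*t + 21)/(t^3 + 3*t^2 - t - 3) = (t + 7)/(t^2 - 1)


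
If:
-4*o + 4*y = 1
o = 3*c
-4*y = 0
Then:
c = -1/12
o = -1/4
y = 0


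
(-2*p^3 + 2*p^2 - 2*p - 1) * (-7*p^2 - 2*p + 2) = 14*p^5 - 10*p^4 + 6*p^3 + 15*p^2 - 2*p - 2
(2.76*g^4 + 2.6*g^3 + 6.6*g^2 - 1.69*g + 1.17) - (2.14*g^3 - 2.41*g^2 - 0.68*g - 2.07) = 2.76*g^4 + 0.46*g^3 + 9.01*g^2 - 1.01*g + 3.24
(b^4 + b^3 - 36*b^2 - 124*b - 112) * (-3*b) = -3*b^5 - 3*b^4 + 108*b^3 + 372*b^2 + 336*b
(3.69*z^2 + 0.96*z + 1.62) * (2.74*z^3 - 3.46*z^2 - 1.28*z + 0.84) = 10.1106*z^5 - 10.137*z^4 - 3.606*z^3 - 3.7344*z^2 - 1.2672*z + 1.3608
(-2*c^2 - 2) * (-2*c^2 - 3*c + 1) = 4*c^4 + 6*c^3 + 2*c^2 + 6*c - 2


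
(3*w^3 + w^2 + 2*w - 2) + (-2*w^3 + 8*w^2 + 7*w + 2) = w^3 + 9*w^2 + 9*w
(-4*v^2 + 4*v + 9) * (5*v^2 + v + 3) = -20*v^4 + 16*v^3 + 37*v^2 + 21*v + 27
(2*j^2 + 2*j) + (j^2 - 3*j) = 3*j^2 - j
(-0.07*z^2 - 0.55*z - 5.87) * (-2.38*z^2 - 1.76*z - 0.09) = 0.1666*z^4 + 1.4322*z^3 + 14.9449*z^2 + 10.3807*z + 0.5283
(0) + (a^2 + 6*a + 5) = a^2 + 6*a + 5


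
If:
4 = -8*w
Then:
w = -1/2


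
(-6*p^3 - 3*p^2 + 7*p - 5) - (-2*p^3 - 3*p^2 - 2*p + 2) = -4*p^3 + 9*p - 7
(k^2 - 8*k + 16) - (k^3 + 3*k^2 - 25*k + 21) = -k^3 - 2*k^2 + 17*k - 5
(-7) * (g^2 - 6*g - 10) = -7*g^2 + 42*g + 70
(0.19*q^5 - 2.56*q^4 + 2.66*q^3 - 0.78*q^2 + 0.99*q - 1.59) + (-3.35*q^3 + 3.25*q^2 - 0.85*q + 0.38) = 0.19*q^5 - 2.56*q^4 - 0.69*q^3 + 2.47*q^2 + 0.14*q - 1.21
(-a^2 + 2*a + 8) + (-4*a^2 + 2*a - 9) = -5*a^2 + 4*a - 1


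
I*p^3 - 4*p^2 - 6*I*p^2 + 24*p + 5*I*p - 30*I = (p - 6)*(p + 5*I)*(I*p + 1)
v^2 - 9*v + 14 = (v - 7)*(v - 2)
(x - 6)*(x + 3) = x^2 - 3*x - 18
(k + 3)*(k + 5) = k^2 + 8*k + 15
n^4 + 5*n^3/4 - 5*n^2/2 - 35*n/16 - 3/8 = (n - 3/2)*(n + 1/4)*(n + 1/2)*(n + 2)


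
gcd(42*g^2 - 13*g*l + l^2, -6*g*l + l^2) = 6*g - l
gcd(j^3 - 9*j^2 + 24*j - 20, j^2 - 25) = j - 5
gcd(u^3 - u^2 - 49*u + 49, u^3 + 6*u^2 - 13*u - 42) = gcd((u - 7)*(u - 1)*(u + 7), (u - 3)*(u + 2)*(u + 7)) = u + 7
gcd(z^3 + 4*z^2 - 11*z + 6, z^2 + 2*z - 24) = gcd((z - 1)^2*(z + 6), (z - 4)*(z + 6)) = z + 6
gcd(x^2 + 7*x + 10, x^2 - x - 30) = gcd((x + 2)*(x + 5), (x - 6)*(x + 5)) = x + 5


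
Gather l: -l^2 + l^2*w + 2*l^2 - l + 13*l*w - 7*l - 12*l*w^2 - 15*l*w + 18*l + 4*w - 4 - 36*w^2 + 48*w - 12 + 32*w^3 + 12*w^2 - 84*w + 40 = l^2*(w + 1) + l*(-12*w^2 - 2*w + 10) + 32*w^3 - 24*w^2 - 32*w + 24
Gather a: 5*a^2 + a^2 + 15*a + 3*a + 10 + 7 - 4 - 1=6*a^2 + 18*a + 12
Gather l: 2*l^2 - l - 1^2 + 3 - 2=2*l^2 - l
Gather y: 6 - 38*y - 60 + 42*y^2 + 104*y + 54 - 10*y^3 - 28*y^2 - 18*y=-10*y^3 + 14*y^2 + 48*y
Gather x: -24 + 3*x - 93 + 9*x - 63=12*x - 180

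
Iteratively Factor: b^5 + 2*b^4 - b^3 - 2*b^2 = (b + 2)*(b^4 - b^2) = b*(b + 2)*(b^3 - b) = b^2*(b + 2)*(b^2 - 1) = b^2*(b + 1)*(b + 2)*(b - 1)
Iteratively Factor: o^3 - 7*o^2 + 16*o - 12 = (o - 2)*(o^2 - 5*o + 6) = (o - 3)*(o - 2)*(o - 2)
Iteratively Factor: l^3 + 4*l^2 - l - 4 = (l + 4)*(l^2 - 1) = (l - 1)*(l + 4)*(l + 1)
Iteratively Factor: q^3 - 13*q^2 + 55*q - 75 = (q - 3)*(q^2 - 10*q + 25) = (q - 5)*(q - 3)*(q - 5)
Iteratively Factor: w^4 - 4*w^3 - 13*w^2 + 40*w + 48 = (w - 4)*(w^3 - 13*w - 12) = (w - 4)*(w + 1)*(w^2 - w - 12) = (w - 4)^2*(w + 1)*(w + 3)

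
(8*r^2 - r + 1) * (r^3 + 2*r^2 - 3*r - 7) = 8*r^5 + 15*r^4 - 25*r^3 - 51*r^2 + 4*r - 7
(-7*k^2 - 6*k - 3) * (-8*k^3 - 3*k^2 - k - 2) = 56*k^5 + 69*k^4 + 49*k^3 + 29*k^2 + 15*k + 6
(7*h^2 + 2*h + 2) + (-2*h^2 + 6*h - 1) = 5*h^2 + 8*h + 1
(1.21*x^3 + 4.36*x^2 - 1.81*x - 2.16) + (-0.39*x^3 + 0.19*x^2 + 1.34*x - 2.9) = 0.82*x^3 + 4.55*x^2 - 0.47*x - 5.06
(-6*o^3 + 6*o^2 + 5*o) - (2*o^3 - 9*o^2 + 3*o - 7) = -8*o^3 + 15*o^2 + 2*o + 7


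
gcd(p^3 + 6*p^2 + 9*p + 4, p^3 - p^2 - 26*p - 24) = p^2 + 5*p + 4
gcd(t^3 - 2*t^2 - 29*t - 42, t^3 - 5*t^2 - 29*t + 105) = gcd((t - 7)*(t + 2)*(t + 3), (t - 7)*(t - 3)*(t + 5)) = t - 7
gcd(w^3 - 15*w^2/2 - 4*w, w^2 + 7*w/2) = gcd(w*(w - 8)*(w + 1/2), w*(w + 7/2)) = w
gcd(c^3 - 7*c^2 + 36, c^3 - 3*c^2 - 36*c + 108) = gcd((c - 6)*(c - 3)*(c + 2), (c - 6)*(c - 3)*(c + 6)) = c^2 - 9*c + 18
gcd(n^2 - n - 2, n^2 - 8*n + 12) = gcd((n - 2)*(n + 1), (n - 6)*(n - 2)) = n - 2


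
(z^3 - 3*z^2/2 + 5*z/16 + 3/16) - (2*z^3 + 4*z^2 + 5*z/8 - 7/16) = -z^3 - 11*z^2/2 - 5*z/16 + 5/8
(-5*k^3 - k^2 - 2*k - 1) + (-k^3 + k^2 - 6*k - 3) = -6*k^3 - 8*k - 4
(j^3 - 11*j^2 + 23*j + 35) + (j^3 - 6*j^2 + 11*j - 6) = 2*j^3 - 17*j^2 + 34*j + 29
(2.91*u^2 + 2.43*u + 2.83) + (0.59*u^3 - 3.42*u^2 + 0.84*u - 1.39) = 0.59*u^3 - 0.51*u^2 + 3.27*u + 1.44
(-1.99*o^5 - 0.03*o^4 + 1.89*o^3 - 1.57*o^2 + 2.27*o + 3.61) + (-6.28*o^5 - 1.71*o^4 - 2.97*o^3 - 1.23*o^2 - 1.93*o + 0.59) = -8.27*o^5 - 1.74*o^4 - 1.08*o^3 - 2.8*o^2 + 0.34*o + 4.2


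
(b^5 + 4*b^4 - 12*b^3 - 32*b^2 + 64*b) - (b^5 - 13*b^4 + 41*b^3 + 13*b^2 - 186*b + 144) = 17*b^4 - 53*b^3 - 45*b^2 + 250*b - 144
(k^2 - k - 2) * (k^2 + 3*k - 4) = k^4 + 2*k^3 - 9*k^2 - 2*k + 8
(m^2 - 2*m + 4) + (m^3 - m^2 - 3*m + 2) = m^3 - 5*m + 6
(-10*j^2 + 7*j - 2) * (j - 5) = -10*j^3 + 57*j^2 - 37*j + 10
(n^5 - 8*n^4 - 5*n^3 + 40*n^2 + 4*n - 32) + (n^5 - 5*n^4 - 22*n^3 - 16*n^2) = 2*n^5 - 13*n^4 - 27*n^3 + 24*n^2 + 4*n - 32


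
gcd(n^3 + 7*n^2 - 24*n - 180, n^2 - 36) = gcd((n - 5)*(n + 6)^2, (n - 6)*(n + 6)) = n + 6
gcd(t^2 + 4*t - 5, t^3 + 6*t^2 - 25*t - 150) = t + 5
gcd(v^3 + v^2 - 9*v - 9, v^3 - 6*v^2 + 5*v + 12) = v^2 - 2*v - 3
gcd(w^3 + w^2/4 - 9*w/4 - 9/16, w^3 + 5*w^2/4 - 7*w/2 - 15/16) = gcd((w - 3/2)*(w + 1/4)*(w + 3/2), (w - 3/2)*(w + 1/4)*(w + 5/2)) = w^2 - 5*w/4 - 3/8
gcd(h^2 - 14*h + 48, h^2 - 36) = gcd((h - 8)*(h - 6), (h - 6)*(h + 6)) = h - 6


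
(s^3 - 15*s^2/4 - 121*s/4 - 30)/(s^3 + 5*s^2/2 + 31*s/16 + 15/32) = 8*(s^2 - 5*s - 24)/(8*s^2 + 10*s + 3)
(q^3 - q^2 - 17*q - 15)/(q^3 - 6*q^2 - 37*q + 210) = (q^2 + 4*q + 3)/(q^2 - q - 42)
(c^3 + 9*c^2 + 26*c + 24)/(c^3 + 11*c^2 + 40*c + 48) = (c + 2)/(c + 4)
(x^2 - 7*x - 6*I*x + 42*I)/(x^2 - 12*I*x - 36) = (x - 7)/(x - 6*I)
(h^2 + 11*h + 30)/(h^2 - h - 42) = (h + 5)/(h - 7)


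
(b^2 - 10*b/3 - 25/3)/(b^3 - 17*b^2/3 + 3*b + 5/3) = (3*b + 5)/(3*b^2 - 2*b - 1)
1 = 1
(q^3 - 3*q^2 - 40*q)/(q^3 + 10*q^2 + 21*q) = (q^2 - 3*q - 40)/(q^2 + 10*q + 21)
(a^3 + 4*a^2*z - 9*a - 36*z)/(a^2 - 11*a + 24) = (a^2 + 4*a*z + 3*a + 12*z)/(a - 8)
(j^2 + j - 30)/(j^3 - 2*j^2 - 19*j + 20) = (j + 6)/(j^2 + 3*j - 4)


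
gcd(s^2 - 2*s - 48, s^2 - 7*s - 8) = s - 8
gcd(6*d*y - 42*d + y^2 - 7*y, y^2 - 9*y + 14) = y - 7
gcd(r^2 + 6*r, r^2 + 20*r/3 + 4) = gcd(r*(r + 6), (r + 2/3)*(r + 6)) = r + 6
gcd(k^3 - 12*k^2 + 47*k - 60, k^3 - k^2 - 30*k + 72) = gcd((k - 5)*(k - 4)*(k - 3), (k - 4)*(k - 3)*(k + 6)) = k^2 - 7*k + 12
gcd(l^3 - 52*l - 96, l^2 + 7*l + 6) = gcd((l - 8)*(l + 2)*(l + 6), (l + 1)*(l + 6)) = l + 6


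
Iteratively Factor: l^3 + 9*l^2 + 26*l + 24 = (l + 2)*(l^2 + 7*l + 12) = (l + 2)*(l + 4)*(l + 3)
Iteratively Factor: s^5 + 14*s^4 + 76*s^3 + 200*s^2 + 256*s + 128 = (s + 2)*(s^4 + 12*s^3 + 52*s^2 + 96*s + 64) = (s + 2)*(s + 4)*(s^3 + 8*s^2 + 20*s + 16) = (s + 2)*(s + 4)^2*(s^2 + 4*s + 4) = (s + 2)^2*(s + 4)^2*(s + 2)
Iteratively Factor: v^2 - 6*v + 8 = (v - 4)*(v - 2)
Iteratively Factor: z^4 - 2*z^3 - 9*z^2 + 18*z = (z - 3)*(z^3 + z^2 - 6*z) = z*(z - 3)*(z^2 + z - 6) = z*(z - 3)*(z - 2)*(z + 3)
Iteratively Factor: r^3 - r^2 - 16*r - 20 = (r - 5)*(r^2 + 4*r + 4) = (r - 5)*(r + 2)*(r + 2)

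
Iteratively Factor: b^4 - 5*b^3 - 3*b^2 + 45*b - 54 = (b - 3)*(b^3 - 2*b^2 - 9*b + 18) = (b - 3)^2*(b^2 + b - 6) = (b - 3)^2*(b + 3)*(b - 2)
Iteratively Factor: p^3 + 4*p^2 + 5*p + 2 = (p + 2)*(p^2 + 2*p + 1) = (p + 1)*(p + 2)*(p + 1)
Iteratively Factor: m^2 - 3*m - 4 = (m + 1)*(m - 4)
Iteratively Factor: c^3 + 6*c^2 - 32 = (c - 2)*(c^2 + 8*c + 16) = (c - 2)*(c + 4)*(c + 4)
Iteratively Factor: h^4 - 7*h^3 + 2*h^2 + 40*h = (h)*(h^3 - 7*h^2 + 2*h + 40) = h*(h + 2)*(h^2 - 9*h + 20) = h*(h - 5)*(h + 2)*(h - 4)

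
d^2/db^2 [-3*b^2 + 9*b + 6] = -6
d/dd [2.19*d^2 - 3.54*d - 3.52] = 4.38*d - 3.54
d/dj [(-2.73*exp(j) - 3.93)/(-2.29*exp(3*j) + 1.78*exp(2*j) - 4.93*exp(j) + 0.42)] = (-12.5034*exp(3*j) - 22.1397*exp(2*j) + 13.9908*exp(j) - 20.5215)*exp(j)/(5.2441*exp(6*j) - 8.1524*exp(5*j) + 25.7478*exp(4*j) - 19.4744*exp(3*j) + 25.8001*exp(2*j) - 4.1412*exp(j) + 0.1764)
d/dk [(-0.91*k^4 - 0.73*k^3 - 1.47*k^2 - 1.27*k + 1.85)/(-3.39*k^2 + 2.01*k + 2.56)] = (6.1698*k^5 - 3.0126*k^4 - 12.253*k^3 - 12.8664*k^2 + 5.0166*k - 6.9697)/(11.4921*k^4 - 13.6278*k^3 - 13.3167*k^2 + 10.2912*k + 6.5536)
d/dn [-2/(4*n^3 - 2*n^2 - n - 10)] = 2*(12*n^2 - 4*n - 1)/(-4*n^3 + 2*n^2 + n + 10)^2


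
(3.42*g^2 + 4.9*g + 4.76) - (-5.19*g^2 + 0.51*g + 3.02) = 8.61*g^2 + 4.39*g + 1.74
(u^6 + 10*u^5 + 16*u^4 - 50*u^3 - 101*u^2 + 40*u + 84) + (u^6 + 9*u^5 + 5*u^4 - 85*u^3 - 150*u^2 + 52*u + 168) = 2*u^6 + 19*u^5 + 21*u^4 - 135*u^3 - 251*u^2 + 92*u + 252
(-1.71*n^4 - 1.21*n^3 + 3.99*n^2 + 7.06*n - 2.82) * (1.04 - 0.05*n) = 0.0855*n^5 - 1.7179*n^4 - 1.4579*n^3 + 3.7966*n^2 + 7.4834*n - 2.9328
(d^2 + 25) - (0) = d^2 + 25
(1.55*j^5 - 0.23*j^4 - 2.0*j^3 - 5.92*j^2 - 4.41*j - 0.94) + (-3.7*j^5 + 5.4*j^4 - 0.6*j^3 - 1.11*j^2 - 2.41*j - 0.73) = -2.15*j^5 + 5.17*j^4 - 2.6*j^3 - 7.03*j^2 - 6.82*j - 1.67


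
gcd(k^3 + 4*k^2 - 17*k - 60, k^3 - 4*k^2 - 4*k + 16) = k - 4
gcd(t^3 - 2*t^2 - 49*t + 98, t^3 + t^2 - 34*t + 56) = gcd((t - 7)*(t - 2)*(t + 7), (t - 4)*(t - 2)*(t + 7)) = t^2 + 5*t - 14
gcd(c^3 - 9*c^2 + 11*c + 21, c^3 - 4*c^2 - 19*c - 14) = c^2 - 6*c - 7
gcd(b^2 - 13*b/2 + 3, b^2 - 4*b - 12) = b - 6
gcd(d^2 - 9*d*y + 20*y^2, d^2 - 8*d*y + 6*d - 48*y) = 1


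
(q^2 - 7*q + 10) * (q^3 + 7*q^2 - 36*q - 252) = q^5 - 75*q^3 + 70*q^2 + 1404*q - 2520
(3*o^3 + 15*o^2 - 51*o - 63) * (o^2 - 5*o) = 3*o^5 - 126*o^3 + 192*o^2 + 315*o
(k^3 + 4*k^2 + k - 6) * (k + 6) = k^4 + 10*k^3 + 25*k^2 - 36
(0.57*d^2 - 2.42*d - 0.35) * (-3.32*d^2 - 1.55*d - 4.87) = -1.8924*d^4 + 7.1509*d^3 + 2.1371*d^2 + 12.3279*d + 1.7045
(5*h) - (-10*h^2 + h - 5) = 10*h^2 + 4*h + 5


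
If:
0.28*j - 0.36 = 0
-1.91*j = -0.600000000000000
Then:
No Solution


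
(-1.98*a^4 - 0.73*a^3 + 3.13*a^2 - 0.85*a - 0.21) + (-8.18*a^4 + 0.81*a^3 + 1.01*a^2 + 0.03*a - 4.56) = -10.16*a^4 + 0.0800000000000001*a^3 + 4.14*a^2 - 0.82*a - 4.77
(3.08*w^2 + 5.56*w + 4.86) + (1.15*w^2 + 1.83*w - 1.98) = 4.23*w^2 + 7.39*w + 2.88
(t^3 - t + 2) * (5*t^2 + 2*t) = 5*t^5 + 2*t^4 - 5*t^3 + 8*t^2 + 4*t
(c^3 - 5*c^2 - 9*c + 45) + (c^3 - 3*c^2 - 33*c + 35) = 2*c^3 - 8*c^2 - 42*c + 80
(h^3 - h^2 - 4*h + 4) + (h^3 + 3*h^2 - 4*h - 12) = 2*h^3 + 2*h^2 - 8*h - 8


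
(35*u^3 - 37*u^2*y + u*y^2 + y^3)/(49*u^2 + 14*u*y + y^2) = (5*u^2 - 6*u*y + y^2)/(7*u + y)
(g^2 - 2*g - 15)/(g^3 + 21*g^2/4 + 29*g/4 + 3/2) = 4*(g - 5)/(4*g^2 + 9*g + 2)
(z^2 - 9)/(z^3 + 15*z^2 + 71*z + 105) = (z - 3)/(z^2 + 12*z + 35)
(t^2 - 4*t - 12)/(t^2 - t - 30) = (t + 2)/(t + 5)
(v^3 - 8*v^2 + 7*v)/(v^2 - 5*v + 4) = v*(v - 7)/(v - 4)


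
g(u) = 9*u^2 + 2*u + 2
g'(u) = 18*u + 2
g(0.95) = 12.02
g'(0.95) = 19.10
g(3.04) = 91.25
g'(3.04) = 56.72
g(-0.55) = 3.62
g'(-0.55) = -7.90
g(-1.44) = 17.78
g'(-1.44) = -23.92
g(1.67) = 30.44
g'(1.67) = 32.06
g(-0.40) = 2.64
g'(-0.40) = -5.20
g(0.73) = 8.26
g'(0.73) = 15.14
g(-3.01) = 77.52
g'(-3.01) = -52.18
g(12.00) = 1322.00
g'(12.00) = 218.00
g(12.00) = 1322.00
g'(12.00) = 218.00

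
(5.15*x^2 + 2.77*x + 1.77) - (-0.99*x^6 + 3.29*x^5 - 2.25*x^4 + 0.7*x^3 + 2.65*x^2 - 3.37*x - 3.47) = 0.99*x^6 - 3.29*x^5 + 2.25*x^4 - 0.7*x^3 + 2.5*x^2 + 6.14*x + 5.24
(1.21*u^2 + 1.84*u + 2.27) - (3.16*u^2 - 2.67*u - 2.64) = -1.95*u^2 + 4.51*u + 4.91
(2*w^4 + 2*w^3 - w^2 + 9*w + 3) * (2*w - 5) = 4*w^5 - 6*w^4 - 12*w^3 + 23*w^2 - 39*w - 15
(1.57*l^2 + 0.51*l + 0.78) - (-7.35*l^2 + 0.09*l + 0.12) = 8.92*l^2 + 0.42*l + 0.66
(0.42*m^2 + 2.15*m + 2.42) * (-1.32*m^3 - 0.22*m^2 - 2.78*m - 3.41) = -0.5544*m^5 - 2.9304*m^4 - 4.835*m^3 - 7.9416*m^2 - 14.0591*m - 8.2522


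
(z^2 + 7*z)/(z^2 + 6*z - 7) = z/(z - 1)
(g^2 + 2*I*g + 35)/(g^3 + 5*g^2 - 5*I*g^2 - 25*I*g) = (g + 7*I)/(g*(g + 5))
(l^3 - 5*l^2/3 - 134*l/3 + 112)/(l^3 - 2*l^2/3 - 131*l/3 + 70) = (3*l - 8)/(3*l - 5)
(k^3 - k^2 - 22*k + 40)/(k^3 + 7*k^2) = (k^3 - k^2 - 22*k + 40)/(k^2*(k + 7))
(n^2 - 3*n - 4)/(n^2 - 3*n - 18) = (-n^2 + 3*n + 4)/(-n^2 + 3*n + 18)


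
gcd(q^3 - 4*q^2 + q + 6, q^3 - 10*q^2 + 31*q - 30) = q^2 - 5*q + 6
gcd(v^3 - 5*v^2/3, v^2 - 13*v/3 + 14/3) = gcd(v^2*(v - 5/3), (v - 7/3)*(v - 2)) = 1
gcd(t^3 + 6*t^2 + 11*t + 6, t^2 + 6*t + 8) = t + 2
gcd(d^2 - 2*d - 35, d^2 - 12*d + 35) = d - 7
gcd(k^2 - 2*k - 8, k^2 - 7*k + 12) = k - 4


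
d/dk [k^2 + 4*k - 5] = 2*k + 4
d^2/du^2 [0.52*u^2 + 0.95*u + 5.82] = 1.04000000000000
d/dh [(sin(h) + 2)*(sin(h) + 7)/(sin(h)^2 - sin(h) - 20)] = 2*(-34*sin(h) + 5*cos(h)^2 - 88)*cos(h)/((sin(h) - 5)^2*(sin(h) + 4)^2)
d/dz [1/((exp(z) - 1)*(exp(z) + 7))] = 2*(-exp(z) - 3)*exp(z)/(exp(4*z) + 12*exp(3*z) + 22*exp(2*z) - 84*exp(z) + 49)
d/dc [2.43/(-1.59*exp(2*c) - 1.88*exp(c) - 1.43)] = (7.7274*exp(c) + 4.5684)*exp(c)/(1.59*exp(2*c) + 1.88*exp(c) + 1.43)^2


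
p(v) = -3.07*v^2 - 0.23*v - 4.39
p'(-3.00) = 18.19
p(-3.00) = -31.33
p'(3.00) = -18.65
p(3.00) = -32.71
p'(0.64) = -4.16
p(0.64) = -5.79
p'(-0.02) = -0.11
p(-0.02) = -4.39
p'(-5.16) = 31.45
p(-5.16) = -84.94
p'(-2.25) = 13.58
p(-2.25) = -19.41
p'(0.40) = -2.69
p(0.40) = -4.97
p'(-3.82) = 23.22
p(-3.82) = -48.31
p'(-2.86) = 17.33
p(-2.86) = -28.84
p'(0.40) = -2.69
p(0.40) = -4.97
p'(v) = -6.14*v - 0.23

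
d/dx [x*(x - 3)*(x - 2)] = 3*x^2 - 10*x + 6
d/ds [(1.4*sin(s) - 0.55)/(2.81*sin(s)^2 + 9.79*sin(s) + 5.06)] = (-3.934*sin(s)^2 + 3.091*sin(s) + 12.4685)*cos(s)/(7.8961*sin(s)^4 + 55.0198*sin(s)^3 + 124.2813*sin(s)^2 + 99.0748*sin(s) + 25.6036)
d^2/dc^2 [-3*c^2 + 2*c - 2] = -6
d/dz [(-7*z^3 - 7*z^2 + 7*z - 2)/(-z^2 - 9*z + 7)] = (7*z^4 + 126*z^3 - 77*z^2 - 102*z + 31)/(z^4 + 18*z^3 + 67*z^2 - 126*z + 49)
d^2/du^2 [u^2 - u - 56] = 2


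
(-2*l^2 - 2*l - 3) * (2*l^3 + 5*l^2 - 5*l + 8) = -4*l^5 - 14*l^4 - 6*l^3 - 21*l^2 - l - 24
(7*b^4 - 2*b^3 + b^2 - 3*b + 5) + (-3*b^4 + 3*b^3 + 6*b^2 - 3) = 4*b^4 + b^3 + 7*b^2 - 3*b + 2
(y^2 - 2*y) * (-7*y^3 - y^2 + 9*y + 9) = -7*y^5 + 13*y^4 + 11*y^3 - 9*y^2 - 18*y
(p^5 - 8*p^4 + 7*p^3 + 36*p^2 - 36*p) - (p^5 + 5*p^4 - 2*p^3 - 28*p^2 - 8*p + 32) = -13*p^4 + 9*p^3 + 64*p^2 - 28*p - 32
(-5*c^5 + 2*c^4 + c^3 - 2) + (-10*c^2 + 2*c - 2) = -5*c^5 + 2*c^4 + c^3 - 10*c^2 + 2*c - 4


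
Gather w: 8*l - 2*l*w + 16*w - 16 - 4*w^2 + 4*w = 8*l - 4*w^2 + w*(20 - 2*l) - 16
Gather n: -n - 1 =-n - 1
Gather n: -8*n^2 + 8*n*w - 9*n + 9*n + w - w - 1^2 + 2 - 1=-8*n^2 + 8*n*w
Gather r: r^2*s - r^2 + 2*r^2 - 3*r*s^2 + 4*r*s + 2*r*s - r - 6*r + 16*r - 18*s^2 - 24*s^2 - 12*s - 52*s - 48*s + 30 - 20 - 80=r^2*(s + 1) + r*(-3*s^2 + 6*s + 9) - 42*s^2 - 112*s - 70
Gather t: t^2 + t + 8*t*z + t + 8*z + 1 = t^2 + t*(8*z + 2) + 8*z + 1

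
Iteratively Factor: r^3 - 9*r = (r + 3)*(r^2 - 3*r) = r*(r + 3)*(r - 3)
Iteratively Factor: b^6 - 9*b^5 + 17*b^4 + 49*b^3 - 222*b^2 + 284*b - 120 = (b - 2)*(b^5 - 7*b^4 + 3*b^3 + 55*b^2 - 112*b + 60) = (b - 2)^2*(b^4 - 5*b^3 - 7*b^2 + 41*b - 30) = (b - 2)^2*(b - 1)*(b^3 - 4*b^2 - 11*b + 30) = (b - 2)^2*(b - 1)*(b + 3)*(b^2 - 7*b + 10) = (b - 5)*(b - 2)^2*(b - 1)*(b + 3)*(b - 2)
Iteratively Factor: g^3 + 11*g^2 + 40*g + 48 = (g + 3)*(g^2 + 8*g + 16) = (g + 3)*(g + 4)*(g + 4)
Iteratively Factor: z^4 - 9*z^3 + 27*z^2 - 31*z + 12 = (z - 4)*(z^3 - 5*z^2 + 7*z - 3) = (z - 4)*(z - 1)*(z^2 - 4*z + 3) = (z - 4)*(z - 1)^2*(z - 3)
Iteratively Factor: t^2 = (t)*(t)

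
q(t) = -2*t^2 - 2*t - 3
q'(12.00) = -50.00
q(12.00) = -315.00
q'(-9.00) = 34.00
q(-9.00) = -147.00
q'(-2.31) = 7.24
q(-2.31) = -9.05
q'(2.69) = -12.76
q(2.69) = -22.85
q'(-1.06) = 2.24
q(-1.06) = -3.13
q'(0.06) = -2.24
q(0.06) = -3.13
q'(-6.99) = 25.96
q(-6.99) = -86.74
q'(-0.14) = -1.44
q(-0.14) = -2.76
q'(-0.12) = -1.52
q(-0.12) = -2.79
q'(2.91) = -13.64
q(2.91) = -25.76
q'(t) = -4*t - 2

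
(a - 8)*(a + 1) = a^2 - 7*a - 8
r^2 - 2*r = r*(r - 2)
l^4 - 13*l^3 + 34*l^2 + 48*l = l*(l - 8)*(l - 6)*(l + 1)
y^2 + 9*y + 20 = (y + 4)*(y + 5)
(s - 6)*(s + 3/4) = s^2 - 21*s/4 - 9/2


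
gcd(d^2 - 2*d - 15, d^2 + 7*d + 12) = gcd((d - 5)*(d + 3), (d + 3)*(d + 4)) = d + 3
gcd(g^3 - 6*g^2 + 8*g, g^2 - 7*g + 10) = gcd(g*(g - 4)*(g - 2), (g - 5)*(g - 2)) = g - 2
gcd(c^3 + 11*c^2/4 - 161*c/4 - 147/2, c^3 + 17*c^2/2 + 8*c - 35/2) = c + 7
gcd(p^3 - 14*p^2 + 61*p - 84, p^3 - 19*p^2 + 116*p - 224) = p^2 - 11*p + 28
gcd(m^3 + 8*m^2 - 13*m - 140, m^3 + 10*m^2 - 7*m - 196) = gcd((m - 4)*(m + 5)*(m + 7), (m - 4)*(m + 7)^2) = m^2 + 3*m - 28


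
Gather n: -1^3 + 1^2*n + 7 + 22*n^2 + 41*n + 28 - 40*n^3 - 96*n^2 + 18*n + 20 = -40*n^3 - 74*n^2 + 60*n + 54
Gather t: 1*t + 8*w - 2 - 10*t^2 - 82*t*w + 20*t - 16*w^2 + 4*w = -10*t^2 + t*(21 - 82*w) - 16*w^2 + 12*w - 2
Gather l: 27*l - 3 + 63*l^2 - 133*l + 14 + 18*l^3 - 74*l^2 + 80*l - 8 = 18*l^3 - 11*l^2 - 26*l + 3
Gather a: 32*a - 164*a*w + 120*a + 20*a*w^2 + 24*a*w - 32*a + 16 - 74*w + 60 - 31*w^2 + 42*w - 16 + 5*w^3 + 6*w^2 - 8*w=a*(20*w^2 - 140*w + 120) + 5*w^3 - 25*w^2 - 40*w + 60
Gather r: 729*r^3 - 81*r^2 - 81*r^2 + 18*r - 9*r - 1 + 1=729*r^3 - 162*r^2 + 9*r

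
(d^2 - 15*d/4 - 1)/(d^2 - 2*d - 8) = (d + 1/4)/(d + 2)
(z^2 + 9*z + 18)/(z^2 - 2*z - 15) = (z + 6)/(z - 5)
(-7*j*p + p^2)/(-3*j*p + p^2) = (7*j - p)/(3*j - p)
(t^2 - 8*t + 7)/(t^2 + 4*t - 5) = (t - 7)/(t + 5)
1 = 1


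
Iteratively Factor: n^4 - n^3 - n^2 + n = (n)*(n^3 - n^2 - n + 1) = n*(n - 1)*(n^2 - 1) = n*(n - 1)^2*(n + 1)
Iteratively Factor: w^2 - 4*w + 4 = (w - 2)*(w - 2)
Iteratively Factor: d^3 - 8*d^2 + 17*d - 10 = (d - 1)*(d^2 - 7*d + 10) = (d - 5)*(d - 1)*(d - 2)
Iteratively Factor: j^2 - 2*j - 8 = (j + 2)*(j - 4)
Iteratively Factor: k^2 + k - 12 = (k - 3)*(k + 4)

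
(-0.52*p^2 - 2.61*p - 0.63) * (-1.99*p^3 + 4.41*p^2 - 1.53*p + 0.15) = 1.0348*p^5 + 2.9007*p^4 - 9.4608*p^3 + 1.137*p^2 + 0.5724*p - 0.0945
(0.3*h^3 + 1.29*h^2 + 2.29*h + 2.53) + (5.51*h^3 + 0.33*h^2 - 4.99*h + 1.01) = 5.81*h^3 + 1.62*h^2 - 2.7*h + 3.54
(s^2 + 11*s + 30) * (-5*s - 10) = -5*s^3 - 65*s^2 - 260*s - 300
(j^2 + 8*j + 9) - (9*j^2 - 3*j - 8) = -8*j^2 + 11*j + 17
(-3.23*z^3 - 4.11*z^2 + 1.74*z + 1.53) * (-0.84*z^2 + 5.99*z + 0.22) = 2.7132*z^5 - 15.8953*z^4 - 26.7911*z^3 + 8.2332*z^2 + 9.5475*z + 0.3366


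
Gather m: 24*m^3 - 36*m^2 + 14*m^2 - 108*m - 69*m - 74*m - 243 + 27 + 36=24*m^3 - 22*m^2 - 251*m - 180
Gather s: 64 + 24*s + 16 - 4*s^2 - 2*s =-4*s^2 + 22*s + 80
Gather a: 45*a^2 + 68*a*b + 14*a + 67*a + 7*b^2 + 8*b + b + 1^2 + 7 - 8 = 45*a^2 + a*(68*b + 81) + 7*b^2 + 9*b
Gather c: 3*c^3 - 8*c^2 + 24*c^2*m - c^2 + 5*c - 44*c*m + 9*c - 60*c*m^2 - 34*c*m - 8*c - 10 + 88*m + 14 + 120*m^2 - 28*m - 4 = 3*c^3 + c^2*(24*m - 9) + c*(-60*m^2 - 78*m + 6) + 120*m^2 + 60*m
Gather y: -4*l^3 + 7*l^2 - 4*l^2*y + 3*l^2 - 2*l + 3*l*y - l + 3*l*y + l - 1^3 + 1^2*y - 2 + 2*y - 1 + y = -4*l^3 + 10*l^2 - 2*l + y*(-4*l^2 + 6*l + 4) - 4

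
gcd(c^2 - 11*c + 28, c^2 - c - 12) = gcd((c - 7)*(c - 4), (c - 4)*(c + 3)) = c - 4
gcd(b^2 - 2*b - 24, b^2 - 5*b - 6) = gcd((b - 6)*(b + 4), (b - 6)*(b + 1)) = b - 6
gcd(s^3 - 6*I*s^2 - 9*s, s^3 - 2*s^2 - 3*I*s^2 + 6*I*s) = s^2 - 3*I*s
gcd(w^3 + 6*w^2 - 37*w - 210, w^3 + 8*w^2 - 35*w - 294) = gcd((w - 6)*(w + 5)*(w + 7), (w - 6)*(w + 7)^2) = w^2 + w - 42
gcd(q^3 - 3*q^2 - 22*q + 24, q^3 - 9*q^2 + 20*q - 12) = q^2 - 7*q + 6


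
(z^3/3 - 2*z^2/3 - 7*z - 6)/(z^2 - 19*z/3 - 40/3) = (-z^3 + 2*z^2 + 21*z + 18)/(-3*z^2 + 19*z + 40)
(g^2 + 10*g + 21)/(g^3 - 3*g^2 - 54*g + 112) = (g + 3)/(g^2 - 10*g + 16)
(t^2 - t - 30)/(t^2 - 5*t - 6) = (t + 5)/(t + 1)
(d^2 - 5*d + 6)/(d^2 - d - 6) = (d - 2)/(d + 2)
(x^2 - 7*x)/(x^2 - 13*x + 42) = x/(x - 6)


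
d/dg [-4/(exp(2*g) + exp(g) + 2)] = (8*exp(g) + 4)*exp(g)/(exp(2*g) + exp(g) + 2)^2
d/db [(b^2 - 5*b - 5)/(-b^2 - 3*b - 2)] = (-8*b^2 - 14*b - 5)/(b^4 + 6*b^3 + 13*b^2 + 12*b + 4)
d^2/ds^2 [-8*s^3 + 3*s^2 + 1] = 6 - 48*s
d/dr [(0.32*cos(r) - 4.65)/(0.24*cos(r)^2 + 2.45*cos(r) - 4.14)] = (0.0768*cos(r)^2 - 2.232*cos(r) - 10.0677)*sin(r)/(0.0576*cos(r)^4 + 1.176*cos(r)^3 + 4.0153*cos(r)^2 - 20.286*cos(r) + 17.1396)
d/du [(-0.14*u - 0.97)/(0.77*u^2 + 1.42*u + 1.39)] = (0.1078*u^2 + 1.4938*u + 1.1828)/(0.5929*u^4 + 2.1868*u^3 + 4.157*u^2 + 3.9476*u + 1.9321)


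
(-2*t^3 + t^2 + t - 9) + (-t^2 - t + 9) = -2*t^3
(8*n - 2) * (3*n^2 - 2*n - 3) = 24*n^3 - 22*n^2 - 20*n + 6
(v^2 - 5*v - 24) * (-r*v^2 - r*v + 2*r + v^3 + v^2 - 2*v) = -r*v^4 + 4*r*v^3 + 31*r*v^2 + 14*r*v - 48*r + v^5 - 4*v^4 - 31*v^3 - 14*v^2 + 48*v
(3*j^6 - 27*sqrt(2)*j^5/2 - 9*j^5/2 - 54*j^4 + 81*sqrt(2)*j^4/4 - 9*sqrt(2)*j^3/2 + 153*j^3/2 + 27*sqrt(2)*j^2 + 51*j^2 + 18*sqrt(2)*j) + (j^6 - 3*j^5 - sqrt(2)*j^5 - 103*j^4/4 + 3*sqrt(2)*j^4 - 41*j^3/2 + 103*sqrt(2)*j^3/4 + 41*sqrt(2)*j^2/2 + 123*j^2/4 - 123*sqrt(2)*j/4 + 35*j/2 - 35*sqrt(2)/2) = 4*j^6 - 29*sqrt(2)*j^5/2 - 15*j^5/2 - 319*j^4/4 + 93*sqrt(2)*j^4/4 + 85*sqrt(2)*j^3/4 + 56*j^3 + 95*sqrt(2)*j^2/2 + 327*j^2/4 - 51*sqrt(2)*j/4 + 35*j/2 - 35*sqrt(2)/2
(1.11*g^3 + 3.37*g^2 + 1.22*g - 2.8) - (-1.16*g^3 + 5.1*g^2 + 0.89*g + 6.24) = 2.27*g^3 - 1.73*g^2 + 0.33*g - 9.04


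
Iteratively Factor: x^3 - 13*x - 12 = (x + 3)*(x^2 - 3*x - 4) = (x - 4)*(x + 3)*(x + 1)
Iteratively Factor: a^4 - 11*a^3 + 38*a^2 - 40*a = (a)*(a^3 - 11*a^2 + 38*a - 40) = a*(a - 5)*(a^2 - 6*a + 8) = a*(a - 5)*(a - 4)*(a - 2)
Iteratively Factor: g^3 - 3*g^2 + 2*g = (g - 1)*(g^2 - 2*g) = g*(g - 1)*(g - 2)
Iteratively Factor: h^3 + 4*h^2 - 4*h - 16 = (h + 4)*(h^2 - 4) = (h + 2)*(h + 4)*(h - 2)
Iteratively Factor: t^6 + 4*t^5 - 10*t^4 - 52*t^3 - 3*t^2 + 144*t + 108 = (t + 2)*(t^5 + 2*t^4 - 14*t^3 - 24*t^2 + 45*t + 54) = (t + 2)*(t + 3)*(t^4 - t^3 - 11*t^2 + 9*t + 18) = (t - 3)*(t + 2)*(t + 3)*(t^3 + 2*t^2 - 5*t - 6) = (t - 3)*(t + 2)*(t + 3)^2*(t^2 - t - 2) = (t - 3)*(t - 2)*(t + 2)*(t + 3)^2*(t + 1)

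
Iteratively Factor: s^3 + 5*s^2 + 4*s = (s + 4)*(s^2 + s) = s*(s + 4)*(s + 1)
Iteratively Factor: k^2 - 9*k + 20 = (k - 5)*(k - 4)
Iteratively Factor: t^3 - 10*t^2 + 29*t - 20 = (t - 4)*(t^2 - 6*t + 5) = (t - 5)*(t - 4)*(t - 1)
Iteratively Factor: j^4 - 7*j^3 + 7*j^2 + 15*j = (j - 5)*(j^3 - 2*j^2 - 3*j) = (j - 5)*(j + 1)*(j^2 - 3*j) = j*(j - 5)*(j + 1)*(j - 3)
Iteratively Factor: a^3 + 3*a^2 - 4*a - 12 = (a + 3)*(a^2 - 4) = (a + 2)*(a + 3)*(a - 2)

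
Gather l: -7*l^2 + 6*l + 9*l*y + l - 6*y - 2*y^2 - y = -7*l^2 + l*(9*y + 7) - 2*y^2 - 7*y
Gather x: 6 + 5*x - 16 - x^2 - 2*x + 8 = -x^2 + 3*x - 2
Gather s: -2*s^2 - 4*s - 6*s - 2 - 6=-2*s^2 - 10*s - 8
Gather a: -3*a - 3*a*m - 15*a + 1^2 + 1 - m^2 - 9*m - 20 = a*(-3*m - 18) - m^2 - 9*m - 18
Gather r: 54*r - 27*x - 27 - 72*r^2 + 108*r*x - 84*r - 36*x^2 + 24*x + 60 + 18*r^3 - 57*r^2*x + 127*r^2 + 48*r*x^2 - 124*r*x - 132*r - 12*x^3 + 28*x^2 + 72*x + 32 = 18*r^3 + r^2*(55 - 57*x) + r*(48*x^2 - 16*x - 162) - 12*x^3 - 8*x^2 + 69*x + 65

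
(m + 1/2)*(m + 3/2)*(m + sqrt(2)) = m^3 + sqrt(2)*m^2 + 2*m^2 + 3*m/4 + 2*sqrt(2)*m + 3*sqrt(2)/4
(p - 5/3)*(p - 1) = p^2 - 8*p/3 + 5/3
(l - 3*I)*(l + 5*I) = l^2 + 2*I*l + 15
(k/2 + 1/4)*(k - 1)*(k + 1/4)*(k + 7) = k^4/2 + 27*k^3/8 - 19*k^2/16 - 9*k/4 - 7/16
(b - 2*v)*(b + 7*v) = b^2 + 5*b*v - 14*v^2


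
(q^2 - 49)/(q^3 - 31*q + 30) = (q^2 - 49)/(q^3 - 31*q + 30)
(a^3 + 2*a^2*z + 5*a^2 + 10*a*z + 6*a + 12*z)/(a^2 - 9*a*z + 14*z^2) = (a^3 + 2*a^2*z + 5*a^2 + 10*a*z + 6*a + 12*z)/(a^2 - 9*a*z + 14*z^2)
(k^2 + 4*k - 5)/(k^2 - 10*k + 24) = (k^2 + 4*k - 5)/(k^2 - 10*k + 24)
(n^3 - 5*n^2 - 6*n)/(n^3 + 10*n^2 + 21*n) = (n^2 - 5*n - 6)/(n^2 + 10*n + 21)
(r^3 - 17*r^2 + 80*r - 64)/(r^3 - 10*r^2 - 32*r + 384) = (r - 1)/(r + 6)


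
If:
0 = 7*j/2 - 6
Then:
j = 12/7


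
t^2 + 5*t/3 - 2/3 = (t - 1/3)*(t + 2)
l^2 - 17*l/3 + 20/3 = (l - 4)*(l - 5/3)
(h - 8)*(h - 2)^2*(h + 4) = h^4 - 8*h^3 - 12*h^2 + 112*h - 128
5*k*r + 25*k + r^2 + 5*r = (5*k + r)*(r + 5)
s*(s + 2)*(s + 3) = s^3 + 5*s^2 + 6*s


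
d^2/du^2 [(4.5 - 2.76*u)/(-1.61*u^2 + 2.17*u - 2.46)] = ((26.4684 - 26.6616*u)*(1.61*u^2 - 2.17*u + 2.46) + (2.76*u - 4.5)*(3.22*u - 2.17)*(6.44*u - 4.34))/(1.61*u^2 - 2.17*u + 2.46)^3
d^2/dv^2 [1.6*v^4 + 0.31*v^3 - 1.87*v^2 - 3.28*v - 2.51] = 19.2*v^2 + 1.86*v - 3.74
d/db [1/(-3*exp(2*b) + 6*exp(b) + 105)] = 2*(exp(b) - 1)*exp(b)/(3*(-exp(2*b) + 2*exp(b) + 35)^2)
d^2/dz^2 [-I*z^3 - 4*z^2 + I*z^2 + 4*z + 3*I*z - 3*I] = -6*I*z - 8 + 2*I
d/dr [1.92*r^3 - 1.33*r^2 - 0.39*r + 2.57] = 5.76*r^2 - 2.66*r - 0.39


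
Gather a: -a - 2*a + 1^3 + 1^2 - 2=-3*a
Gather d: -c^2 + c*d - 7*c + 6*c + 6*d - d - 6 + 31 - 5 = -c^2 - c + d*(c + 5) + 20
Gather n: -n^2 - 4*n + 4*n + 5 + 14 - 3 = 16 - n^2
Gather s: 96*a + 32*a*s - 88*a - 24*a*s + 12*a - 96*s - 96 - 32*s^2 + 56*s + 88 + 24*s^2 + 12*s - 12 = 20*a - 8*s^2 + s*(8*a - 28) - 20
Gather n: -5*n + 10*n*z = n*(10*z - 5)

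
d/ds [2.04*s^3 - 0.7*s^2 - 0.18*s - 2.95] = 6.12*s^2 - 1.4*s - 0.18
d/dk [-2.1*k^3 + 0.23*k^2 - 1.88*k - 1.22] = -6.3*k^2 + 0.46*k - 1.88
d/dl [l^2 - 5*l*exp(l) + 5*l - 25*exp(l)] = -5*l*exp(l) + 2*l - 30*exp(l) + 5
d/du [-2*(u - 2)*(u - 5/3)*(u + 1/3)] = -6*u^2 + 40*u/3 - 38/9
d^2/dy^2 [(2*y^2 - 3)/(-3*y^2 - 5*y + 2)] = 10*(6*y^3 + 9*y^2 + 27*y + 17)/(27*y^6 + 135*y^5 + 171*y^4 - 55*y^3 - 114*y^2 + 60*y - 8)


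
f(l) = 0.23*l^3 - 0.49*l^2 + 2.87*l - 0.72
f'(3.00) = 6.14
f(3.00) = 9.69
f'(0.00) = 2.87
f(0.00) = -0.72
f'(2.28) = 4.22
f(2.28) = 6.00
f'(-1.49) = 5.86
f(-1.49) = -6.84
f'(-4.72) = 22.87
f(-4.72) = -49.37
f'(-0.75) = 3.99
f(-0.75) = -3.25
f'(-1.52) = 5.95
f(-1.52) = -7.02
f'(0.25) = 2.67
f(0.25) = -0.03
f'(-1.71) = 6.56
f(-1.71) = -8.21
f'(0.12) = 2.76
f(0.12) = -0.38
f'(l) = 0.69*l^2 - 0.98*l + 2.87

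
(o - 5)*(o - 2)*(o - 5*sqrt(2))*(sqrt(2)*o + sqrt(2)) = sqrt(2)*o^4 - 10*o^3 - 6*sqrt(2)*o^3 + 3*sqrt(2)*o^2 + 60*o^2 - 30*o + 10*sqrt(2)*o - 100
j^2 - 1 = (j - 1)*(j + 1)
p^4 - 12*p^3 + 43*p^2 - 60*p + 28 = (p - 7)*(p - 2)^2*(p - 1)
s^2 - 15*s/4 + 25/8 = (s - 5/2)*(s - 5/4)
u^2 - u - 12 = (u - 4)*(u + 3)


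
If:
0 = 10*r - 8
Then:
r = 4/5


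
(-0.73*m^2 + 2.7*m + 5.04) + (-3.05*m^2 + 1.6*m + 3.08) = -3.78*m^2 + 4.3*m + 8.12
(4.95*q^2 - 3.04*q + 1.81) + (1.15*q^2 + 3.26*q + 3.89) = 6.1*q^2 + 0.22*q + 5.7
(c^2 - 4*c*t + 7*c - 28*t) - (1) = c^2 - 4*c*t + 7*c - 28*t - 1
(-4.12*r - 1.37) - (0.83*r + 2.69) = -4.95*r - 4.06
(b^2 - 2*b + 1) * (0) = 0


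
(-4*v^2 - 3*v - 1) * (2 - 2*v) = 8*v^3 - 2*v^2 - 4*v - 2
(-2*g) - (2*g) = -4*g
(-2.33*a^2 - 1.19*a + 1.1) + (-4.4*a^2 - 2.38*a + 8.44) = -6.73*a^2 - 3.57*a + 9.54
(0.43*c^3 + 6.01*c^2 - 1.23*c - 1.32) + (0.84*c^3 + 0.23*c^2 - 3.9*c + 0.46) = 1.27*c^3 + 6.24*c^2 - 5.13*c - 0.86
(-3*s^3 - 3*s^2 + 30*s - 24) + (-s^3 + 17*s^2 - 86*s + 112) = -4*s^3 + 14*s^2 - 56*s + 88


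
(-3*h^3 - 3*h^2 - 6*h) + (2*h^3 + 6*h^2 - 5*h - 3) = -h^3 + 3*h^2 - 11*h - 3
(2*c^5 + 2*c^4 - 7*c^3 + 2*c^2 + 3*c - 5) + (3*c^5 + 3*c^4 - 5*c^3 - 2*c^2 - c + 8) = 5*c^5 + 5*c^4 - 12*c^3 + 2*c + 3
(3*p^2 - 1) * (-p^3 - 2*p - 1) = -3*p^5 - 5*p^3 - 3*p^2 + 2*p + 1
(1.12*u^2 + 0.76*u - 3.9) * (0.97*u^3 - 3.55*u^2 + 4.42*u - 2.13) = 1.0864*u^5 - 3.2388*u^4 - 1.5306*u^3 + 14.8186*u^2 - 18.8568*u + 8.307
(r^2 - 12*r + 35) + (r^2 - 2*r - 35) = 2*r^2 - 14*r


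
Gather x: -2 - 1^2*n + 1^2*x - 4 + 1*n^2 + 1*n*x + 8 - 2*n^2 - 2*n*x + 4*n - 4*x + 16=-n^2 + 3*n + x*(-n - 3) + 18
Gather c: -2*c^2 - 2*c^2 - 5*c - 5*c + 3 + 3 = -4*c^2 - 10*c + 6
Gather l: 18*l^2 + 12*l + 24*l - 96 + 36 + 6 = 18*l^2 + 36*l - 54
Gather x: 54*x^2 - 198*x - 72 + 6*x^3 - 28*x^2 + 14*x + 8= 6*x^3 + 26*x^2 - 184*x - 64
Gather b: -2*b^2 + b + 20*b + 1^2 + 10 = -2*b^2 + 21*b + 11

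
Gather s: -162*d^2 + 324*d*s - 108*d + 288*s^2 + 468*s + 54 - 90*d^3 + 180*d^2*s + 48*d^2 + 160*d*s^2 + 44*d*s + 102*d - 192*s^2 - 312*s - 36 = -90*d^3 - 114*d^2 - 6*d + s^2*(160*d + 96) + s*(180*d^2 + 368*d + 156) + 18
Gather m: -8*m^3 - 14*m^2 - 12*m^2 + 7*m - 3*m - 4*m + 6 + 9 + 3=-8*m^3 - 26*m^2 + 18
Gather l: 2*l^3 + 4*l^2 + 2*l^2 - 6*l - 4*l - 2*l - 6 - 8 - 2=2*l^3 + 6*l^2 - 12*l - 16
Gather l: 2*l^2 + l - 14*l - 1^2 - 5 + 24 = 2*l^2 - 13*l + 18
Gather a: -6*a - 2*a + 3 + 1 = 4 - 8*a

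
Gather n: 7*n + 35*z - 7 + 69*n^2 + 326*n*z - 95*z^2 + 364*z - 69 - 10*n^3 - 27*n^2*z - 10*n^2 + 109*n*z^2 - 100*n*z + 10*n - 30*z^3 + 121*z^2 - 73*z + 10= -10*n^3 + n^2*(59 - 27*z) + n*(109*z^2 + 226*z + 17) - 30*z^3 + 26*z^2 + 326*z - 66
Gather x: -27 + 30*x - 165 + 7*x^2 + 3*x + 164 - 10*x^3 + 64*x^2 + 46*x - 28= -10*x^3 + 71*x^2 + 79*x - 56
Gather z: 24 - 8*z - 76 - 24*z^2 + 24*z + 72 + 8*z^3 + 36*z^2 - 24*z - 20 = 8*z^3 + 12*z^2 - 8*z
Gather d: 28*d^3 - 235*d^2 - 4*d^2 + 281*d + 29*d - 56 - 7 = 28*d^3 - 239*d^2 + 310*d - 63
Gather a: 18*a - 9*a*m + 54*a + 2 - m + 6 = a*(72 - 9*m) - m + 8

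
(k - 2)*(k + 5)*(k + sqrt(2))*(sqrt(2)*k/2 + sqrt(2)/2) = sqrt(2)*k^4/2 + k^3 + 2*sqrt(2)*k^3 - 7*sqrt(2)*k^2/2 + 4*k^2 - 5*sqrt(2)*k - 7*k - 10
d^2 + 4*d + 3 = (d + 1)*(d + 3)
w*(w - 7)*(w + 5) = w^3 - 2*w^2 - 35*w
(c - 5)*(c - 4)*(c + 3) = c^3 - 6*c^2 - 7*c + 60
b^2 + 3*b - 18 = (b - 3)*(b + 6)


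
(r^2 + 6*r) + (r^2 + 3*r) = 2*r^2 + 9*r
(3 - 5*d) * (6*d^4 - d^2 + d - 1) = -30*d^5 + 18*d^4 + 5*d^3 - 8*d^2 + 8*d - 3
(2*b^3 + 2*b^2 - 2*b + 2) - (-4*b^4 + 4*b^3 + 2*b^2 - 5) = 4*b^4 - 2*b^3 - 2*b + 7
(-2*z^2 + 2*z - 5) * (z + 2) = -2*z^3 - 2*z^2 - z - 10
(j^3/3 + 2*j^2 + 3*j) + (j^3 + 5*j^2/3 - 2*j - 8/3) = 4*j^3/3 + 11*j^2/3 + j - 8/3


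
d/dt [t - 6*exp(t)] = 1 - 6*exp(t)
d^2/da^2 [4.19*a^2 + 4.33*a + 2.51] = 8.38000000000000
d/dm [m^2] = 2*m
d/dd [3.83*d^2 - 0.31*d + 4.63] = 7.66*d - 0.31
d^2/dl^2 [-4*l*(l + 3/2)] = -8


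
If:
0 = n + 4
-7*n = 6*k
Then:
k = 14/3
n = -4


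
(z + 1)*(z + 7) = z^2 + 8*z + 7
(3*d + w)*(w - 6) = 3*d*w - 18*d + w^2 - 6*w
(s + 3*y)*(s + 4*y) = s^2 + 7*s*y + 12*y^2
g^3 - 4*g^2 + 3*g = g*(g - 3)*(g - 1)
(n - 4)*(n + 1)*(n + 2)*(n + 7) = n^4 + 6*n^3 - 17*n^2 - 78*n - 56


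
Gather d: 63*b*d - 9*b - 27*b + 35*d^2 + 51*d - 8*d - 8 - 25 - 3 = -36*b + 35*d^2 + d*(63*b + 43) - 36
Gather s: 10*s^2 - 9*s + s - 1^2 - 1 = 10*s^2 - 8*s - 2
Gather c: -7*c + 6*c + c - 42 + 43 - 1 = 0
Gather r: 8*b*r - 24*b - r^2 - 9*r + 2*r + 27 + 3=-24*b - r^2 + r*(8*b - 7) + 30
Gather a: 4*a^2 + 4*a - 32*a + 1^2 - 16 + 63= 4*a^2 - 28*a + 48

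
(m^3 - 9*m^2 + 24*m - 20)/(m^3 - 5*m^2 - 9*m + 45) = (m^2 - 4*m + 4)/(m^2 - 9)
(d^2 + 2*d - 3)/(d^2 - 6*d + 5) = (d + 3)/(d - 5)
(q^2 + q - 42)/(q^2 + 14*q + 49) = (q - 6)/(q + 7)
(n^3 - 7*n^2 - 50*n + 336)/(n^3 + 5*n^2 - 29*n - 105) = (n^2 - 14*n + 48)/(n^2 - 2*n - 15)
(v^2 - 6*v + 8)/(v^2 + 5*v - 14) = (v - 4)/(v + 7)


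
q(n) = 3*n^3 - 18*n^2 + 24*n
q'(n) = 9*n^2 - 36*n + 24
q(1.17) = 8.24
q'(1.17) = -5.80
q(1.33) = 7.14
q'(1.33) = -7.96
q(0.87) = 9.23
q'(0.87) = -0.51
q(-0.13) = -3.43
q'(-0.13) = 28.83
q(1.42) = 6.37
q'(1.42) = -8.97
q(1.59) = 4.71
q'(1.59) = -10.49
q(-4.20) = -640.58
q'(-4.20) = 333.96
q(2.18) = -2.14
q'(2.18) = -11.71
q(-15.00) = -14535.00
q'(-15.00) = 2589.00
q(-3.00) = -315.00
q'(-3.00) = 213.00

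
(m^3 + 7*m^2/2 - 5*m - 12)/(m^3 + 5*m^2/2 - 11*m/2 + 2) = (2*m^2 - m - 6)/(2*m^2 - 3*m + 1)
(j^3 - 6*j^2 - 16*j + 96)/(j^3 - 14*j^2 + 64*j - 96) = (j + 4)/(j - 4)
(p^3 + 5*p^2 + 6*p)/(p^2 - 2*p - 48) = p*(p^2 + 5*p + 6)/(p^2 - 2*p - 48)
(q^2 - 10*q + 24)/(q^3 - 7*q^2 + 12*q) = (q - 6)/(q*(q - 3))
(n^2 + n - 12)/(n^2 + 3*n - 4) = (n - 3)/(n - 1)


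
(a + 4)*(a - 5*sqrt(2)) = a^2 - 5*sqrt(2)*a + 4*a - 20*sqrt(2)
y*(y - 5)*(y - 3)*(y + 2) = y^4 - 6*y^3 - y^2 + 30*y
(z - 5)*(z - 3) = z^2 - 8*z + 15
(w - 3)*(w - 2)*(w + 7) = w^3 + 2*w^2 - 29*w + 42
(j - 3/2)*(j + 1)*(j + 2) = j^3 + 3*j^2/2 - 5*j/2 - 3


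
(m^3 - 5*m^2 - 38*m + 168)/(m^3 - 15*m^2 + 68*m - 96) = (m^2 - m - 42)/(m^2 - 11*m + 24)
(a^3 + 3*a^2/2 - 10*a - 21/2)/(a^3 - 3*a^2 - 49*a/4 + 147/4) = 2*(a + 1)/(2*a - 7)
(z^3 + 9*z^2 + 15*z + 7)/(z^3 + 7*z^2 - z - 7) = (z + 1)/(z - 1)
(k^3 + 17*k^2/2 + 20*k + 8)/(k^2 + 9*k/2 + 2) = k + 4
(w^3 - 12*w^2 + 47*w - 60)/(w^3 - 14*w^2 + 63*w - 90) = (w - 4)/(w - 6)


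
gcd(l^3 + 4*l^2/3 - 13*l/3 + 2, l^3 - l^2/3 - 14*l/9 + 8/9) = l^2 - 5*l/3 + 2/3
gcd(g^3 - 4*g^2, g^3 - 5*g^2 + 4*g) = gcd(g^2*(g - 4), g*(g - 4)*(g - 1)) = g^2 - 4*g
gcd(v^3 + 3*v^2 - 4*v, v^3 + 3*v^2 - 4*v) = v^3 + 3*v^2 - 4*v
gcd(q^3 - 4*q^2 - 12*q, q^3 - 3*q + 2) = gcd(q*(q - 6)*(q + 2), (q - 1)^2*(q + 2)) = q + 2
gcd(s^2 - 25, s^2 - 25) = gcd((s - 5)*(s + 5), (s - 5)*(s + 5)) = s^2 - 25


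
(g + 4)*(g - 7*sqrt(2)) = g^2 - 7*sqrt(2)*g + 4*g - 28*sqrt(2)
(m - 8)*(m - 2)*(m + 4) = m^3 - 6*m^2 - 24*m + 64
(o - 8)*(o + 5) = o^2 - 3*o - 40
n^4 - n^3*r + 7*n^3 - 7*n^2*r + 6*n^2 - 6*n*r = n*(n + 1)*(n + 6)*(n - r)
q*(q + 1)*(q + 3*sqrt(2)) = q^3 + q^2 + 3*sqrt(2)*q^2 + 3*sqrt(2)*q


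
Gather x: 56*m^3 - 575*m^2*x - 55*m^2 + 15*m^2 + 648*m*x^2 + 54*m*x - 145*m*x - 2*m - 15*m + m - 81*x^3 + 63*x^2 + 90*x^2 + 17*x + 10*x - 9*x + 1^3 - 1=56*m^3 - 40*m^2 - 16*m - 81*x^3 + x^2*(648*m + 153) + x*(-575*m^2 - 91*m + 18)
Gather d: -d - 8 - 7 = -d - 15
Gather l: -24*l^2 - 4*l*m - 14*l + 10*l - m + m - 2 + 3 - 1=-24*l^2 + l*(-4*m - 4)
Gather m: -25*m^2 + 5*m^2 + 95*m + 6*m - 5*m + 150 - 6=-20*m^2 + 96*m + 144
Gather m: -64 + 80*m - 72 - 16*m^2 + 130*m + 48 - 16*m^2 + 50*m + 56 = -32*m^2 + 260*m - 32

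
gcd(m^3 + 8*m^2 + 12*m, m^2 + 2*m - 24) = m + 6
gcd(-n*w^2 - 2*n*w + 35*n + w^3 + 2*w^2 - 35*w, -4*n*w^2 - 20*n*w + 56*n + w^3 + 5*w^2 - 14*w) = w + 7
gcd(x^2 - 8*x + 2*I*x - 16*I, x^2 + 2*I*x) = x + 2*I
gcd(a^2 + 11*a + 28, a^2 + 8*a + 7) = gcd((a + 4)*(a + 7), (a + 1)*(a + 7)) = a + 7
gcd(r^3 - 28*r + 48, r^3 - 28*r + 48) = r^3 - 28*r + 48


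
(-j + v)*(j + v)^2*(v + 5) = -j^3*v - 5*j^3 - j^2*v^2 - 5*j^2*v + j*v^3 + 5*j*v^2 + v^4 + 5*v^3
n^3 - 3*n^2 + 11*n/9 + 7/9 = (n - 7/3)*(n - 1)*(n + 1/3)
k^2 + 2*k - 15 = (k - 3)*(k + 5)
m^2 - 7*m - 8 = (m - 8)*(m + 1)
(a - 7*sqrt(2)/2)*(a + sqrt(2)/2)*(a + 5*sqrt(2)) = a^3 + 2*sqrt(2)*a^2 - 67*a/2 - 35*sqrt(2)/2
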